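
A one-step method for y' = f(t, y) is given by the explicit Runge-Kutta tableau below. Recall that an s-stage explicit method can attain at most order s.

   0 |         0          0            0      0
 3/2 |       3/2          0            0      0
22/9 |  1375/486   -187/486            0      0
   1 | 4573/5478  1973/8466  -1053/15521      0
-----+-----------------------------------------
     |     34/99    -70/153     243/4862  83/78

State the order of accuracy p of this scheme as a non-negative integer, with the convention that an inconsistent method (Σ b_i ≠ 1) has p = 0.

4

b = (34/99, -70/153, 243/4862, 83/78)
c = (0, 3/2, 22/9, 1)
Ac = (0, 0, -187/324, 61/332)
Σ b_i: 34/99·1 + (-70/153)·1 + 243/4862·1 + 83/78·1 = 1 ✓
b·c: (-70/153)·3/2 + 243/4862·22/9 + 83/78·1 = 1/2 ✓
b·c²: (-70/153)·9/4 + 243/4862·484/81 + 83/78·1 = 1/3 ✓
b·Ac: 243/4862·(-187/324) + 83/78·61/332 = 1/6 ✓
b·c³: (-70/153)·27/8 + 243/4862·10648/729 + 83/78·1 = 1/4 ✓
b·(c∘Ac): 243/4862·(-2057/1458) + 83/78·61/332 = 1/8 ✓
b·Ac²: 243/4862·(-187/216) + 83/78·79/664 = 1/12 ✓
b·A²c: 83/78·13/332 = 1/24 ✓; 4 stages ⇒ order 4.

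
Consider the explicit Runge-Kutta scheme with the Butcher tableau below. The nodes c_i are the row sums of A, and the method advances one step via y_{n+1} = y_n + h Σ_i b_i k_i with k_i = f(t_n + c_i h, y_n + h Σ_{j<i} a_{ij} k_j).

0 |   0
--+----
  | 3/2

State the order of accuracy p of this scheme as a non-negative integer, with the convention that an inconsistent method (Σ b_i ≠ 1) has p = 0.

b = (3/2)
c = (0)
Σ b_i: 3/2·1 = 3/2 ≠ 1 ⇒ order 0.

0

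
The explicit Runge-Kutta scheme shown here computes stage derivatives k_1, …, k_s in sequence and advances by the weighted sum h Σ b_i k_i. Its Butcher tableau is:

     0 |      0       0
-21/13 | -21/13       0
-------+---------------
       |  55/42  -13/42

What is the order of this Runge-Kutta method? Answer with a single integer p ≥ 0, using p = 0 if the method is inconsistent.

b = (55/42, -13/42)
c = (0, -21/13)
Σ b_i: 55/42·1 + (-13/42)·1 = 1 ✓
b·c: (-13/42)·(-21/13) = 1/2 ✓; 2 stages ⇒ order 2.

2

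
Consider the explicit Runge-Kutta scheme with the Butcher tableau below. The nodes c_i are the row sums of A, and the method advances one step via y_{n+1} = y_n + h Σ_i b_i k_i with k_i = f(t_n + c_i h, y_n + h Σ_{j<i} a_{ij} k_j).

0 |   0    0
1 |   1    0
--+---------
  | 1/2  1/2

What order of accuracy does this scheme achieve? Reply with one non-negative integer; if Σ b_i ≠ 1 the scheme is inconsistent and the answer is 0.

b = (1/2, 1/2)
c = (0, 1)
Σ b_i: 1/2·1 + 1/2·1 = 1 ✓
b·c: 1/2·1 = 1/2 ✓; 2 stages ⇒ order 2.

2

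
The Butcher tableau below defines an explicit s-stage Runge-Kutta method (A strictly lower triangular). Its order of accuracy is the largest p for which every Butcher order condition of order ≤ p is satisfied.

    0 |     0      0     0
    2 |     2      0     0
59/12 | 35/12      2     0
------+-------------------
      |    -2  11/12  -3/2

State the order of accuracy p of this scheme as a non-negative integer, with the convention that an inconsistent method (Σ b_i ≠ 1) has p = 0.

b = (-2, 11/12, -3/2)
c = (0, 2, 59/12)
Ac = (0, 0, 4)
Σ b_i: (-2)·1 + 11/12·1 + (-3/2)·1 = -31/12 ≠ 1 ⇒ order 0.

0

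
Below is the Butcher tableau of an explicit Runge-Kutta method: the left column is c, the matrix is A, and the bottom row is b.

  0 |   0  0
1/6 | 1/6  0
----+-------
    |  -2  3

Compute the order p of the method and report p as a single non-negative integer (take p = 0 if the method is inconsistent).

b = (-2, 3)
c = (0, 1/6)
Σ b_i: (-2)·1 + 3·1 = 1 ✓
b·c: 3·1/6 = 1/2 ✓; 2 stages ⇒ order 2.

2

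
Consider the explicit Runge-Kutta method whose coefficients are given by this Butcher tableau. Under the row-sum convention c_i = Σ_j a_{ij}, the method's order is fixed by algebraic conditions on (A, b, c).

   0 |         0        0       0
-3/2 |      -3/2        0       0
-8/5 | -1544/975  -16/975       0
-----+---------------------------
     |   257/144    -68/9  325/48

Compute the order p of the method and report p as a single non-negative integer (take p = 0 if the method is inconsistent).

b = (257/144, -68/9, 325/48)
c = (0, -3/2, -8/5)
Ac = (0, 0, 8/325)
Σ b_i: 257/144·1 + (-68/9)·1 + 325/48·1 = 1 ✓
b·c: (-68/9)·(-3/2) + 325/48·(-8/5) = 1/2 ✓
b·c²: (-68/9)·9/4 + 325/48·64/25 = 1/3 ✓
b·Ac: 325/48·8/325 = 1/6 ✓; 3 stages ⇒ order 3.

3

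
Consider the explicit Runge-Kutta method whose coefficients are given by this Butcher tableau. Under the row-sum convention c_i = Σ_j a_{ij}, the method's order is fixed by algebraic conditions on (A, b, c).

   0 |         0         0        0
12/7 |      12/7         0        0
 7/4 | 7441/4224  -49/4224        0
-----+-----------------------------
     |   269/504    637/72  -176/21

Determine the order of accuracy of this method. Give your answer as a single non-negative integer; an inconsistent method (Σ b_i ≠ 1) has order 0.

b = (269/504, 637/72, -176/21)
c = (0, 12/7, 7/4)
Ac = (0, 0, -7/352)
Σ b_i: 269/504·1 + 637/72·1 + (-176/21)·1 = 1 ✓
b·c: 637/72·12/7 + (-176/21)·7/4 = 1/2 ✓
b·c²: 637/72·144/49 + (-176/21)·49/16 = 1/3 ✓
b·Ac: (-176/21)·(-7/352) = 1/6 ✓; 3 stages ⇒ order 3.

3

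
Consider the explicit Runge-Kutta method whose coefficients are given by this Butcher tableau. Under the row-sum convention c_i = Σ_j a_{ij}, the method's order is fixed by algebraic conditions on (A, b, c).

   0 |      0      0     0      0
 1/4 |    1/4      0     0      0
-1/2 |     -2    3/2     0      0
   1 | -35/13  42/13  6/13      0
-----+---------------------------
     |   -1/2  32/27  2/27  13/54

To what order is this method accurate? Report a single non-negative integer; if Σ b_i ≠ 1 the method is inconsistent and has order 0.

4

b = (-1/2, 32/27, 2/27, 13/54)
c = (0, 1/4, -1/2, 1)
Ac = (0, 0, 3/8, 15/26)
Σ b_i: (-1/2)·1 + 32/27·1 + 2/27·1 + 13/54·1 = 1 ✓
b·c: 32/27·1/4 + 2/27·(-1/2) + 13/54·1 = 1/2 ✓
b·c²: 32/27·1/16 + 2/27·1/4 + 13/54·1 = 1/3 ✓
b·Ac: 2/27·3/8 + 13/54·15/26 = 1/6 ✓
b·c³: 32/27·1/64 + 2/27·(-1/8) + 13/54·1 = 1/4 ✓
b·(c∘Ac): 2/27·(-3/16) + 13/54·15/26 = 1/8 ✓
b·Ac²: 2/27·3/32 + 13/54·33/104 = 1/12 ✓
b·A²c: 13/54·9/52 = 1/24 ✓; 4 stages ⇒ order 4.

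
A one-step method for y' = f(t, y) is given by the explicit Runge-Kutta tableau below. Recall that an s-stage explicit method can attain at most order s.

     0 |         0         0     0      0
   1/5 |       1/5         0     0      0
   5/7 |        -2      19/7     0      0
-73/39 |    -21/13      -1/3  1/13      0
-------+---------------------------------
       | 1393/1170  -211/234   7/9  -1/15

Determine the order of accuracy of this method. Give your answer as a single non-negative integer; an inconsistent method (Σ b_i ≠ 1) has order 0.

2

b = (1393/1170, -211/234, 7/9, -1/15)
c = (0, 1/5, 5/7, -73/39)
Ac = (0, 0, 19/35, -16/1365)
Σ b_i: 1393/1170·1 + (-211/234)·1 + 7/9·1 + (-1/15)·1 = 1 ✓
b·c: (-211/234)·1/5 + 7/9·5/7 + (-1/15)·(-73/39) = 1/2 ✓
b·c²: (-211/234)·1/25 + 7/9·25/49 + (-1/15)·5329/1521 = 203117/1597050 ≠ 1/3 ⇒ order 2.
b·Ac: 7/9·19/35 + (-1/15)·(-16/1365) = 2887/6825 ≠ 1/6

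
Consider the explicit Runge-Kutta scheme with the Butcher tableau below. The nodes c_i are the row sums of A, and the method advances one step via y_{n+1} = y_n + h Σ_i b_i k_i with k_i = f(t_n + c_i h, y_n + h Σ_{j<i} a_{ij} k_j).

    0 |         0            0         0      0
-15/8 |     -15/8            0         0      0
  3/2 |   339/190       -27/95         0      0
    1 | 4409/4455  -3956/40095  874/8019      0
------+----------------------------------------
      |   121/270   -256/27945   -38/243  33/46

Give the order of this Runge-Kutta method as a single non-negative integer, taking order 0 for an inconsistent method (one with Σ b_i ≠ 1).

4

b = (121/270, -256/27945, -38/243, 33/46)
c = (0, -15/8, 3/2, 1)
Ac = (0, 0, 81/152, 23/66)
Σ b_i: 121/270·1 + (-256/27945)·1 + (-38/243)·1 + 33/46·1 = 1 ✓
b·c: (-256/27945)·(-15/8) + (-38/243)·3/2 + 33/46·1 = 1/2 ✓
b·c²: (-256/27945)·225/64 + (-38/243)·9/4 + 33/46·1 = 1/3 ✓
b·Ac: (-38/243)·81/152 + 33/46·23/66 = 1/6 ✓
b·c³: (-256/27945)·(-3375/512) + (-38/243)·27/8 + 33/46·1 = 1/4 ✓
b·(c∘Ac): (-38/243)·243/304 + 33/46·23/66 = 1/8 ✓
b·Ac²: (-38/243)·(-1215/1216) + 33/46·(-161/1584) = 1/12 ✓
b·A²c: 33/46·23/396 = 1/24 ✓; 4 stages ⇒ order 4.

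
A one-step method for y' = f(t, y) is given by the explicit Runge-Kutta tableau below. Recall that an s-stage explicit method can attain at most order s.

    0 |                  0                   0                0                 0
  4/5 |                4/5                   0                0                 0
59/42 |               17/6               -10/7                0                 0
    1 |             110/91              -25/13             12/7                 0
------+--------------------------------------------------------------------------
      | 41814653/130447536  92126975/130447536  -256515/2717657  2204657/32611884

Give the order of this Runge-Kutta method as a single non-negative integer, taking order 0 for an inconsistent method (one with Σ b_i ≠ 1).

3

b = (41814653/130447536, 92126975/130447536, -256515/2717657, 2204657/32611884)
c = (0, 4/5, 59/42, 1)
Ac = (0, 0, -8/7, 554/637)
Σ b_i: 41814653/130447536·1 + 92126975/130447536·1 + (-256515/2717657)·1 + 2204657/32611884·1 = 1 ✓
b·c: 92126975/130447536·4/5 + (-256515/2717657)·59/42 + 2204657/32611884·1 = 1/2 ✓
b·c²: 92126975/130447536·16/25 + (-256515/2717657)·3481/1764 + 2204657/32611884·1 = 1/3 ✓
b·Ac: (-256515/2717657)·(-8/7) + 2204657/32611884·554/637 = 1/6 ✓
b·c³: 92126975/130447536·64/125 + (-256515/2717657)·205379/74088 + 2204657/32611884·1 = 1147419283/6848495640 ≠ 1/4 ⇒ order 3.
b·(c∘Ac): (-256515/2717657)·(-236/147) + 2204657/32611884·554/637 = 3429617/16305942 ≠ 1/8
b·Ac²: (-256515/2717657)·(-32/35) + 2204657/32611884·28789/13377 = 158739785/684849564 ≠ 1/12
b·A²c: 2204657/32611884·(-96/49) = -359944/2717657 ≠ 1/24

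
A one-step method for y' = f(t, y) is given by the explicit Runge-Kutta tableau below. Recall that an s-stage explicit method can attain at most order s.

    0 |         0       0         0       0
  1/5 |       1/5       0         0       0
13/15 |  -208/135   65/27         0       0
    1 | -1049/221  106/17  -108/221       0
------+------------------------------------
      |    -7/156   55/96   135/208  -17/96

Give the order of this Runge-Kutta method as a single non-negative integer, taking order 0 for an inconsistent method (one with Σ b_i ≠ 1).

b = (-7/156, 55/96, 135/208, -17/96)
c = (0, 1/5, 13/15, 1)
Ac = (0, 0, 13/27, 14/17)
Σ b_i: (-7/156)·1 + 55/96·1 + 135/208·1 + (-17/96)·1 = 1 ✓
b·c: 55/96·1/5 + 135/208·13/15 + (-17/96)·1 = 1/2 ✓
b·c²: 55/96·1/25 + 135/208·169/225 + (-17/96)·1 = 1/3 ✓
b·Ac: 135/208·13/27 + (-17/96)·14/17 = 1/6 ✓
b·c³: 55/96·1/125 + 135/208·2197/3375 + (-17/96)·1 = 1/4 ✓
b·(c∘Ac): 135/208·169/405 + (-17/96)·14/17 = 1/8 ✓
b·Ac²: 135/208·13/135 + (-17/96)·(-2/17) = 1/12 ✓
b·A²c: (-17/96)·(-4/17) = 1/24 ✓; 4 stages ⇒ order 4.

4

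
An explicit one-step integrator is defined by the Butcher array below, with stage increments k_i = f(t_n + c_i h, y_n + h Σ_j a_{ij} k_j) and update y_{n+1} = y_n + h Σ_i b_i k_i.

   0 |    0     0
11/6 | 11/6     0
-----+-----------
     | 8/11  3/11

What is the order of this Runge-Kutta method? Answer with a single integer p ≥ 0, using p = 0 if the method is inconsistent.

b = (8/11, 3/11)
c = (0, 11/6)
Σ b_i: 8/11·1 + 3/11·1 = 1 ✓
b·c: 3/11·11/6 = 1/2 ✓; 2 stages ⇒ order 2.

2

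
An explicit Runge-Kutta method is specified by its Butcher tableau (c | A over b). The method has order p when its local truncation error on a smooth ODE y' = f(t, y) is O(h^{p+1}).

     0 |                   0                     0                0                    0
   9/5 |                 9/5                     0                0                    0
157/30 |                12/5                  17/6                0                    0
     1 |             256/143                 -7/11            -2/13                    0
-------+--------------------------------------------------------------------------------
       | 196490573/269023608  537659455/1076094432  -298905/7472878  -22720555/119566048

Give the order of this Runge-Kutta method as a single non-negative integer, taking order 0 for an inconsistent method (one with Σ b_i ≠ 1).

b = (196490573/269023608, 537659455/1076094432, -298905/7472878, -22720555/119566048)
c = (0, 9/5, 157/30, 1)
Ac = (0, 0, 51/10, -4184/2145)
Σ b_i: 196490573/269023608·1 + 537659455/1076094432·1 + (-298905/7472878)·1 + (-22720555/119566048)·1 = 1 ✓
b·c: 537659455/1076094432·9/5 + (-298905/7472878)·157/30 + (-22720555/119566048)·1 = 1/2 ✓
b·c²: 537659455/1076094432·81/25 + (-298905/7472878)·24649/900 + (-22720555/119566048)·1 = 1/3 ✓
b·Ac: (-298905/7472878)·51/10 + (-22720555/119566048)·(-4184/2145) = 1/6 ✓
b·c³: 537659455/1076094432·729/125 + (-298905/7472878)·3869893/27000 + (-22720555/119566048)·1 = -40476045979/13451180400 ≠ 1/4 ⇒ order 3.
b·(c∘Ac): (-298905/7472878)·2669/100 + (-22720555/119566048)·(-4184/2145) = -312472757/448372680 ≠ 1/8
b·Ac²: (-298905/7472878)·459/50 + (-22720555/119566048)·(-403817/64350) = 8880807833/10760944320 ≠ 1/12
b·A²c: (-22720555/119566048)·(-51/65) = 17826897/119566048 ≠ 1/24

3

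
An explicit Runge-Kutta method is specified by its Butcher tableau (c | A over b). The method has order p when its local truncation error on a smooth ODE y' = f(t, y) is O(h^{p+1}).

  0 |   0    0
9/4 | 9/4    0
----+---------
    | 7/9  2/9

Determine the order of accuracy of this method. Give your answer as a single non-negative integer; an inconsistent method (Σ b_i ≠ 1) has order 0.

b = (7/9, 2/9)
c = (0, 9/4)
Σ b_i: 7/9·1 + 2/9·1 = 1 ✓
b·c: 2/9·9/4 = 1/2 ✓; 2 stages ⇒ order 2.

2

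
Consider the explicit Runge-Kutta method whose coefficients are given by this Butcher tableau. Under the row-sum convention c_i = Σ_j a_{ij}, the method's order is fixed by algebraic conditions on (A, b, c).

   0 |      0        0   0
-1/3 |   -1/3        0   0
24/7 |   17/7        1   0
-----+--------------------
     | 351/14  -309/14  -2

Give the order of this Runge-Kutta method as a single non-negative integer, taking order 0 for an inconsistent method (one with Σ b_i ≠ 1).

2

b = (351/14, -309/14, -2)
c = (0, -1/3, 24/7)
Ac = (0, 0, -1/3)
Σ b_i: 351/14·1 + (-309/14)·1 + (-2)·1 = 1 ✓
b·c: (-309/14)·(-1/3) + (-2)·24/7 = 1/2 ✓
b·c²: (-309/14)·1/9 + (-2)·576/49 = -7633/294 ≠ 1/3 ⇒ order 2.
b·Ac: (-2)·(-1/3) = 2/3 ≠ 1/6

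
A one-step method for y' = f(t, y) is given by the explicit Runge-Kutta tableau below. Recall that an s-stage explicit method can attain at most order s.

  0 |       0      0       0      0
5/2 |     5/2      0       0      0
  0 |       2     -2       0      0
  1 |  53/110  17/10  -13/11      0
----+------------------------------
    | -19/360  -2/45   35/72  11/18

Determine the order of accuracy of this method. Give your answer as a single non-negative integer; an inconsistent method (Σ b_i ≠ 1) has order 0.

3

b = (-19/360, -2/45, 35/72, 11/18)
c = (0, 5/2, 0, 1)
Ac = (0, 0, -5, 17/4)
Σ b_i: (-19/360)·1 + (-2/45)·1 + 35/72·1 + 11/18·1 = 1 ✓
b·c: (-2/45)·5/2 + 11/18·1 = 1/2 ✓
b·c²: (-2/45)·25/4 + 11/18·1 = 1/3 ✓
b·Ac: 35/72·(-5) + 11/18·17/4 = 1/6 ✓
b·c³: (-2/45)·125/8 + 11/18·1 = -1/12 ≠ 1/4 ⇒ order 3.
b·(c∘Ac): 11/18·17/4 = 187/72 ≠ 1/8
b·Ac²: 35/72·(-25/2) + 11/18·85/8 = 5/12 ≠ 1/12
b·A²c: 11/18·65/11 = 65/18 ≠ 1/24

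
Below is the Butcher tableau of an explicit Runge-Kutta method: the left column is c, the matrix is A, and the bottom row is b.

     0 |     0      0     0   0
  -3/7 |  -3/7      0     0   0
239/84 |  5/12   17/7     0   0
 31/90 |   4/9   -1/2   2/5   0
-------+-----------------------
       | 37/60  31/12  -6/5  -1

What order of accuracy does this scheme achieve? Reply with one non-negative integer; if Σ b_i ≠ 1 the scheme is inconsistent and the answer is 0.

1

b = (37/60, 31/12, -6/5, -1)
c = (0, -3/7, 239/84, 31/90)
Ac = (0, 0, -51/49, 142/105)
Σ b_i: 37/60·1 + 31/12·1 + (-6/5)·1 + (-1)·1 = 1 ✓
b·c: 31/12·(-3/7) + (-6/5)·239/84 + (-1)·31/90 = -6131/1260 ≠ 1/2 ⇒ order 1.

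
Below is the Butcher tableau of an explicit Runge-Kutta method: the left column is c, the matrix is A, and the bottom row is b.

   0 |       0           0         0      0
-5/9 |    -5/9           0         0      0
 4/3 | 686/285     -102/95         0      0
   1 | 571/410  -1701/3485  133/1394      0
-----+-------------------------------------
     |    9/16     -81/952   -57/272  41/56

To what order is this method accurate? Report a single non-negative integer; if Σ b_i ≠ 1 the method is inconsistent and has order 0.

4

b = (9/16, -81/952, -57/272, 41/56)
c = (0, -5/9, 4/3, 1)
Ac = (0, 0, 34/57, 49/123)
Σ b_i: 9/16·1 + (-81/952)·1 + (-57/272)·1 + 41/56·1 = 1 ✓
b·c: (-81/952)·(-5/9) + (-57/272)·4/3 + 41/56·1 = 1/2 ✓
b·c²: (-81/952)·25/81 + (-57/272)·16/9 + 41/56·1 = 1/3 ✓
b·Ac: (-57/272)·34/57 + 41/56·49/123 = 1/6 ✓
b·c³: (-81/952)·(-125/729) + (-57/272)·64/27 + 41/56·1 = 1/4 ✓
b·(c∘Ac): (-57/272)·136/171 + 41/56·49/123 = 1/8 ✓
b·Ac²: (-57/272)·(-170/513) + 41/56·7/369 = 1/12 ✓
b·A²c: 41/56·7/123 = 1/24 ✓; 4 stages ⇒ order 4.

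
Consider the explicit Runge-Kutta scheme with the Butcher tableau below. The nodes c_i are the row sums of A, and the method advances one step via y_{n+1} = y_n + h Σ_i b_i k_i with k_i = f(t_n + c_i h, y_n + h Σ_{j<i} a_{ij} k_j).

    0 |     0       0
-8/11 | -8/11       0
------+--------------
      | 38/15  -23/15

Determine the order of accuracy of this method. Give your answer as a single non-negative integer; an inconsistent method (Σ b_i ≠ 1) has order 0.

1

b = (38/15, -23/15)
c = (0, -8/11)
Σ b_i: 38/15·1 + (-23/15)·1 = 1 ✓
b·c: (-23/15)·(-8/11) = 184/165 ≠ 1/2 ⇒ order 1.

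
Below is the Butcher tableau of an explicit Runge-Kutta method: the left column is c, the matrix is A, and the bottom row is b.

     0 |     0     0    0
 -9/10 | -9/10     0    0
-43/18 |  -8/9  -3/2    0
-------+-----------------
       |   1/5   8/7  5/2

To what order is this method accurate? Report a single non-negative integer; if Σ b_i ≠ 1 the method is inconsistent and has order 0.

0

b = (1/5, 8/7, 5/2)
c = (0, -9/10, -43/18)
Ac = (0, 0, 27/20)
Σ b_i: 1/5·1 + 8/7·1 + 5/2·1 = 269/70 ≠ 1 ⇒ order 0.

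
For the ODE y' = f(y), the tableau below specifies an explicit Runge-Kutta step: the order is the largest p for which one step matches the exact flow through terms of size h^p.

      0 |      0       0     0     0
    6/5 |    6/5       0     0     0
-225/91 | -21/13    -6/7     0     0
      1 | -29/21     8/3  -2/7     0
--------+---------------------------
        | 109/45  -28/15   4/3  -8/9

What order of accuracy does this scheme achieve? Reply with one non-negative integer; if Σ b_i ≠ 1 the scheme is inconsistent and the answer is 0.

1

b = (109/45, -28/15, 4/3, -8/9)
c = (0, 6/5, -225/91, 1)
Ac = (0, 0, -36/35, 12442/3185)
Σ b_i: 109/45·1 + (-28/15)·1 + 4/3·1 + (-8/9)·1 = 1 ✓
b·c: (-28/15)·6/5 + 4/3·(-225/91) + (-8/9)·1 = -131564/20475 ≠ 1/2 ⇒ order 1.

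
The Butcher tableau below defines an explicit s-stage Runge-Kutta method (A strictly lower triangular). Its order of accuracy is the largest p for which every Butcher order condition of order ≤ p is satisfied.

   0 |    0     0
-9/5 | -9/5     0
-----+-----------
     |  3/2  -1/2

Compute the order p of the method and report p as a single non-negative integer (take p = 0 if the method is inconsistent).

b = (3/2, -1/2)
c = (0, -9/5)
Σ b_i: 3/2·1 + (-1/2)·1 = 1 ✓
b·c: (-1/2)·(-9/5) = 9/10 ≠ 1/2 ⇒ order 1.

1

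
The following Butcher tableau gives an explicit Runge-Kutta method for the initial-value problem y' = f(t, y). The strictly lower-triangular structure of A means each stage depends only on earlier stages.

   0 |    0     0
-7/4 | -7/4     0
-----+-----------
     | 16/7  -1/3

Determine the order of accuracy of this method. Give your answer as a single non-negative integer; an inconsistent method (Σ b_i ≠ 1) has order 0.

b = (16/7, -1/3)
c = (0, -7/4)
Σ b_i: 16/7·1 + (-1/3)·1 = 41/21 ≠ 1 ⇒ order 0.

0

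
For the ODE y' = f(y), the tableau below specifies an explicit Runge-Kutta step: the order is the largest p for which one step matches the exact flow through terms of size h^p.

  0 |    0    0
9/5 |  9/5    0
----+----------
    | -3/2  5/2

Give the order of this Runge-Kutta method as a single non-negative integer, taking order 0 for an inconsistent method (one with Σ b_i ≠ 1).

1

b = (-3/2, 5/2)
c = (0, 9/5)
Σ b_i: (-3/2)·1 + 5/2·1 = 1 ✓
b·c: 5/2·9/5 = 9/2 ≠ 1/2 ⇒ order 1.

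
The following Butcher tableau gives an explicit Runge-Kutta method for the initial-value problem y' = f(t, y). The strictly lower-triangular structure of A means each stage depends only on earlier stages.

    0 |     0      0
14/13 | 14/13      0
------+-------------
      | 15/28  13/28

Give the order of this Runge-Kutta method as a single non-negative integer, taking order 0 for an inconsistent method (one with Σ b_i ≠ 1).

b = (15/28, 13/28)
c = (0, 14/13)
Σ b_i: 15/28·1 + 13/28·1 = 1 ✓
b·c: 13/28·14/13 = 1/2 ✓; 2 stages ⇒ order 2.

2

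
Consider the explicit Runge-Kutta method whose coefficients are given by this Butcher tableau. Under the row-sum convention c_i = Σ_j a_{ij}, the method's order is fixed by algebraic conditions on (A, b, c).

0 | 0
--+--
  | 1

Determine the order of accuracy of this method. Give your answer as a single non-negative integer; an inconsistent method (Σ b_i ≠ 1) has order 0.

b = (1)
c = (0)
Σ b_i: 1·1 = 1 ✓; 1 stage ⇒ order 1.

1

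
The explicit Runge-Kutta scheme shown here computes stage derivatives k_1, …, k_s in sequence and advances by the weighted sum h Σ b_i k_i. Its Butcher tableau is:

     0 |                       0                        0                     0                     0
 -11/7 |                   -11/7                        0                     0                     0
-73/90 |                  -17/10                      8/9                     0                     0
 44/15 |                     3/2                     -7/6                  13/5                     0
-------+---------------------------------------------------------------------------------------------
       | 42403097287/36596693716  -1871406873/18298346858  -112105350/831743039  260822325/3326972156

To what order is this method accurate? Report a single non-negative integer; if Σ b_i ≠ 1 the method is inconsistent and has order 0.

b = (42403097287/36596693716, -1871406873/18298346858, -112105350/831743039, 260822325/3326972156)
c = (0, -11/7, -73/90, 44/15)
Ac = (0, 0, -88/63, -62/225)
Σ b_i: 42403097287/36596693716·1 + (-1871406873/18298346858)·1 + (-112105350/831743039)·1 + 260822325/3326972156·1 = 1 ✓
b·c: (-1871406873/18298346858)·(-11/7) + (-112105350/831743039)·(-73/90) + 260822325/3326972156·44/15 = 1/2 ✓
b·c²: (-1871406873/18298346858)·121/49 + (-112105350/831743039)·5329/8100 + 260822325/3326972156·1936/225 = 1/3 ✓
b·Ac: (-112105350/831743039)·(-88/63) + 260822325/3326972156·(-62/225) = 1/6 ✓
b·c³: (-1871406873/18298346858)·(-1331/343) + (-112105350/831743039)·(-389017/729000) + 260822325/3326972156·85184/3375 = 7694871314653/3143988687420 ≠ 1/4 ⇒ order 3.
b·(c∘Ac): (-112105350/831743039)·3212/2835 + 260822325/3326972156·(-2728/3375) = -8087337742/37428436755 ≠ 1/8
b·Ac²: (-112105350/831743039)·968/441 + 260822325/3326972156·(-331811/283500) = -4874532635741/12575954749680 ≠ 1/12
b·A²c: 260822325/3326972156·(-1144/315) = -4973012330/17466603819 ≠ 1/24

3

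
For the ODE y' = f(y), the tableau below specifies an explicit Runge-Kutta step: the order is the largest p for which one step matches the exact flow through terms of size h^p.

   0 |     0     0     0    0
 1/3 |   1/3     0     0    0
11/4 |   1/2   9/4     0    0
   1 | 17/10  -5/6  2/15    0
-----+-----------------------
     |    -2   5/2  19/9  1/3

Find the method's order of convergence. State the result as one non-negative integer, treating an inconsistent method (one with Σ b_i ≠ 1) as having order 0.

b = (-2, 5/2, 19/9, 1/3)
c = (0, 1/3, 11/4, 1)
Ac = (0, 0, 3/4, 4/45)
Σ b_i: (-2)·1 + 5/2·1 + 19/9·1 + 1/3·1 = 53/18 ≠ 1 ⇒ order 0.

0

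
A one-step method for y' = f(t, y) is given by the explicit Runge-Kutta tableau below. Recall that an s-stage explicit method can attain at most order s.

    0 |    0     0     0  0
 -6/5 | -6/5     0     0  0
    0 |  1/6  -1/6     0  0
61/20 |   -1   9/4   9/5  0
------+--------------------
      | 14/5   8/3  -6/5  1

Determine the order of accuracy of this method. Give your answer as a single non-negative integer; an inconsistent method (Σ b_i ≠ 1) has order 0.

0

b = (14/5, 8/3, -6/5, 1)
c = (0, -6/5, 0, 61/20)
Ac = (0, 0, 1/5, -27/10)
Σ b_i: 14/5·1 + 8/3·1 + (-6/5)·1 + 1·1 = 79/15 ≠ 1 ⇒ order 0.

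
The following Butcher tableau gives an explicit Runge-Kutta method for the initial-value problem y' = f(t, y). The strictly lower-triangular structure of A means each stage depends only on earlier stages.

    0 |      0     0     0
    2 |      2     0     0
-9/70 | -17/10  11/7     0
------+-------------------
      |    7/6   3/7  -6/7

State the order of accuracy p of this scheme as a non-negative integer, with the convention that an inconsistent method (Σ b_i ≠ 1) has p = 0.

b = (7/6, 3/7, -6/7)
c = (0, 2, -9/70)
Ac = (0, 0, 22/7)
Σ b_i: 7/6·1 + 3/7·1 + (-6/7)·1 = 31/42 ≠ 1 ⇒ order 0.

0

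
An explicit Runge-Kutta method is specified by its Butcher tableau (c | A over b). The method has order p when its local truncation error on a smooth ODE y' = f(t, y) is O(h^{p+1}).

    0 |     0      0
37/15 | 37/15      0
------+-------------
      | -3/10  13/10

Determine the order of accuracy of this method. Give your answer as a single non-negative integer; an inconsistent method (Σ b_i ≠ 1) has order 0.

b = (-3/10, 13/10)
c = (0, 37/15)
Σ b_i: (-3/10)·1 + 13/10·1 = 1 ✓
b·c: 13/10·37/15 = 481/150 ≠ 1/2 ⇒ order 1.

1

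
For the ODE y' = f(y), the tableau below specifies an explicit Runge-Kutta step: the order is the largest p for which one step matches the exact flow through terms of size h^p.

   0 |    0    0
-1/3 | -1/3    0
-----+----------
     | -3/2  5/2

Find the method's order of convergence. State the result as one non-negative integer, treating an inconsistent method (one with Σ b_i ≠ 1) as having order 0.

1

b = (-3/2, 5/2)
c = (0, -1/3)
Σ b_i: (-3/2)·1 + 5/2·1 = 1 ✓
b·c: 5/2·(-1/3) = -5/6 ≠ 1/2 ⇒ order 1.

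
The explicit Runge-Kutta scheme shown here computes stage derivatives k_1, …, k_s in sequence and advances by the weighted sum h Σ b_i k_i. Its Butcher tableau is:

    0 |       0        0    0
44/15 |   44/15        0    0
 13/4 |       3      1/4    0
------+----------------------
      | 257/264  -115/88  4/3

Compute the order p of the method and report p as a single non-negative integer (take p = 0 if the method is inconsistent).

2

b = (257/264, -115/88, 4/3)
c = (0, 44/15, 13/4)
Ac = (0, 0, 11/15)
Σ b_i: 257/264·1 + (-115/88)·1 + 4/3·1 = 1 ✓
b·c: (-115/88)·44/15 + 4/3·13/4 = 1/2 ✓
b·c²: (-115/88)·1936/225 + 4/3·169/16 = 511/180 ≠ 1/3 ⇒ order 2.
b·Ac: 4/3·11/15 = 44/45 ≠ 1/6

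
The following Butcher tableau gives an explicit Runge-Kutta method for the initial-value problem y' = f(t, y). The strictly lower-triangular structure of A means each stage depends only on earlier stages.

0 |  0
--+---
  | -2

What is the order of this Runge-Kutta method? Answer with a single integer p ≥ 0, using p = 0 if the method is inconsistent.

0

b = (-2)
c = (0)
Σ b_i: (-2)·1 = -2 ≠ 1 ⇒ order 0.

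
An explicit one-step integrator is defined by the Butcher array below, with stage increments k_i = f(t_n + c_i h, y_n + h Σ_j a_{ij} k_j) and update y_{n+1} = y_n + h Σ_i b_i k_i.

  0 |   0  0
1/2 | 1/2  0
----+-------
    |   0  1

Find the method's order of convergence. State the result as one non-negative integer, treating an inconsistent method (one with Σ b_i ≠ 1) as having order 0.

b = (0, 1)
c = (0, 1/2)
Σ b_i: 1·1 = 1 ✓
b·c: 1·1/2 = 1/2 ✓; 2 stages ⇒ order 2.

2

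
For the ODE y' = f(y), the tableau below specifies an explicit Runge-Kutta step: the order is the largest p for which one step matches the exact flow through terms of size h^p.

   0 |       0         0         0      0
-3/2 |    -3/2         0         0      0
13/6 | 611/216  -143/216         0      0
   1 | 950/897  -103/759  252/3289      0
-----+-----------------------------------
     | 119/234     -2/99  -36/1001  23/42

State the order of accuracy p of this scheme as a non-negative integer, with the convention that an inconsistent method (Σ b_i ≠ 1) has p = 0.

4

b = (119/234, -2/99, -36/1001, 23/42)
c = (0, -3/2, 13/6, 1)
Ac = (0, 0, 143/144, 17/46)
Σ b_i: 119/234·1 + (-2/99)·1 + (-36/1001)·1 + 23/42·1 = 1 ✓
b·c: (-2/99)·(-3/2) + (-36/1001)·13/6 + 23/42·1 = 1/2 ✓
b·c²: (-2/99)·9/4 + (-36/1001)·169/36 + 23/42·1 = 1/3 ✓
b·Ac: (-36/1001)·143/144 + 23/42·17/46 = 1/6 ✓
b·c³: (-2/99)·(-27/8) + (-36/1001)·2197/216 + 23/42·1 = 1/4 ✓
b·(c∘Ac): (-36/1001)·1859/864 + 23/42·17/46 = 1/8 ✓
b·Ac²: (-36/1001)·(-143/96) + 23/42·5/92 = 1/12 ✓
b·A²c: 23/42·7/92 = 1/24 ✓; 4 stages ⇒ order 4.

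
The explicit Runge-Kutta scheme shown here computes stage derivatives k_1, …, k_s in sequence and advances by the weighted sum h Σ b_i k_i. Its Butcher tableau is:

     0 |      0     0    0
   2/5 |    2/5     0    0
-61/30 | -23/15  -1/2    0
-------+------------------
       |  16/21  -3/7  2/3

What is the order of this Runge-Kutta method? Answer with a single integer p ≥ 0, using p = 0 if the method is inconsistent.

b = (16/21, -3/7, 2/3)
c = (0, 2/5, -61/30)
Ac = (0, 0, -1/5)
Σ b_i: 16/21·1 + (-3/7)·1 + 2/3·1 = 1 ✓
b·c: (-3/7)·2/5 + 2/3·(-61/30) = -481/315 ≠ 1/2 ⇒ order 1.

1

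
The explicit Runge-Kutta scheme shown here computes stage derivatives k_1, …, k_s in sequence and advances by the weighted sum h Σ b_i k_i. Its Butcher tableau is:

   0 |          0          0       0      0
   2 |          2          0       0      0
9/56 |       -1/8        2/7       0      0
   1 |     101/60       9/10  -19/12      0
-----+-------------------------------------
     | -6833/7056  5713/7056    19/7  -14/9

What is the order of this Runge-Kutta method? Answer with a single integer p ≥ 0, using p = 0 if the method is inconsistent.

b = (-6833/7056, 5713/7056, 19/7, -14/9)
c = (0, 2, 9/56, 1)
Ac = (0, 0, 4/7, 1731/1120)
Σ b_i: (-6833/7056)·1 + 5713/7056·1 + 19/7·1 + (-14/9)·1 = 1 ✓
b·c: 5713/7056·2 + 19/7·9/56 + (-14/9)·1 = 1/2 ✓
b·c²: 5713/7056·4 + 19/7·81/3136 + (-14/9)·1 = 346379/197568 ≠ 1/3 ⇒ order 2.
b·Ac: 19/7·4/7 + (-14/9)·1731/1120 = -10033/11760 ≠ 1/6

2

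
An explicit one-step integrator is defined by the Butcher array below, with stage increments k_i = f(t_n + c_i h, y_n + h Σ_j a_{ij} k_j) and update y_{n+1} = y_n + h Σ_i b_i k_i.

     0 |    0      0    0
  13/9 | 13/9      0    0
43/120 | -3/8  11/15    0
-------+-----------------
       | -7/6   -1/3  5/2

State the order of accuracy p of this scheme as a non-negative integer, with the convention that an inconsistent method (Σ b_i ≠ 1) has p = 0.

b = (-7/6, -1/3, 5/2)
c = (0, 13/9, 43/120)
Ac = (0, 0, 143/135)
Σ b_i: (-7/6)·1 + (-1/3)·1 + 5/2·1 = 1 ✓
b·c: (-1/3)·13/9 + 5/2·43/120 = 179/432 ≠ 1/2 ⇒ order 1.

1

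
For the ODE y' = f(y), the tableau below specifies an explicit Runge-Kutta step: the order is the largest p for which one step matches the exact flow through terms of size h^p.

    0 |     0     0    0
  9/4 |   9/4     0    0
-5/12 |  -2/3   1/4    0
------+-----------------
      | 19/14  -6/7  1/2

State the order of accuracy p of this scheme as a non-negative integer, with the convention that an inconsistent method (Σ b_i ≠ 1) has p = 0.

b = (19/14, -6/7, 1/2)
c = (0, 9/4, -5/12)
Ac = (0, 0, 9/16)
Σ b_i: 19/14·1 + (-6/7)·1 + 1/2·1 = 1 ✓
b·c: (-6/7)·9/4 + 1/2·(-5/12) = -359/168 ≠ 1/2 ⇒ order 1.

1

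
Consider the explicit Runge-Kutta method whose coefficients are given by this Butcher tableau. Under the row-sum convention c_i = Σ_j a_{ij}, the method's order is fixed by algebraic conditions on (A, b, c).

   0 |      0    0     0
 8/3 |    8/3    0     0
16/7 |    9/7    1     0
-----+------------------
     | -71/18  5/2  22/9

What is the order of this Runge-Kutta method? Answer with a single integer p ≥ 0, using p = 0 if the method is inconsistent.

b = (-71/18, 5/2, 22/9)
c = (0, 8/3, 16/7)
Ac = (0, 0, 8/3)
Σ b_i: (-71/18)·1 + 5/2·1 + 22/9·1 = 1 ✓
b·c: 5/2·8/3 + 22/9·16/7 = 772/63 ≠ 1/2 ⇒ order 1.

1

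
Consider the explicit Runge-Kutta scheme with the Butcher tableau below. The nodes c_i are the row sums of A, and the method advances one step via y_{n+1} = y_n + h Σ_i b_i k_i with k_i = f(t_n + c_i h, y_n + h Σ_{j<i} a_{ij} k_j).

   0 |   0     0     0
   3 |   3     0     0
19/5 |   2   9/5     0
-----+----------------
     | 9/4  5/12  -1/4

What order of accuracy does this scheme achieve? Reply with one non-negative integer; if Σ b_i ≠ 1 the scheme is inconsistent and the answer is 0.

0

b = (9/4, 5/12, -1/4)
c = (0, 3, 19/5)
Ac = (0, 0, 27/5)
Σ b_i: 9/4·1 + 5/12·1 + (-1/4)·1 = 29/12 ≠ 1 ⇒ order 0.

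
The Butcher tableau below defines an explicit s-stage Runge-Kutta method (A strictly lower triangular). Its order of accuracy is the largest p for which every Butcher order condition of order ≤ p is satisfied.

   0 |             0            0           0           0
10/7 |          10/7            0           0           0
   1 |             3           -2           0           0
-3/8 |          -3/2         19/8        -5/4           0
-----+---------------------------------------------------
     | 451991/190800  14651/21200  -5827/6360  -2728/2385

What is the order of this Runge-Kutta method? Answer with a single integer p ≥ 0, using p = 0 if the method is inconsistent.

3

b = (451991/190800, 14651/21200, -5827/6360, -2728/2385)
c = (0, 10/7, 1, -3/8)
Ac = (0, 0, -20/7, 15/7)
Σ b_i: 451991/190800·1 + 14651/21200·1 + (-5827/6360)·1 + (-2728/2385)·1 = 1 ✓
b·c: 14651/21200·10/7 + (-5827/6360)·1 + (-2728/2385)·(-3/8) = 1/2 ✓
b·c²: 14651/21200·100/49 + (-5827/6360)·1 + (-2728/2385)·9/64 = 1/3 ✓
b·Ac: (-5827/6360)·(-20/7) + (-2728/2385)·15/7 = 1/6 ✓
b·c³: 14651/21200·1000/343 + (-5827/6360)·1 + (-2728/2385)·(-27/512) = 412771/356160 ≠ 1/4 ⇒ order 3.
b·(c∘Ac): (-5827/6360)·(-20/7) + (-2728/2385)·(-45/56) = 7873/2226 ≠ 1/8
b·Ac²: (-5827/6360)·(-200/49) + (-2728/2385)·705/196 = -139/371 ≠ 1/12
b·A²c: (-2728/2385)·25/7 = -13640/3339 ≠ 1/24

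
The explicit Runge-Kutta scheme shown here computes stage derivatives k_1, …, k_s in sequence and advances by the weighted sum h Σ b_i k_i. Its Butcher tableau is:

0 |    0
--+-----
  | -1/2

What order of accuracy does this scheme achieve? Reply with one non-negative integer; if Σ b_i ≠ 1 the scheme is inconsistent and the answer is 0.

b = (-1/2)
c = (0)
Σ b_i: (-1/2)·1 = -1/2 ≠ 1 ⇒ order 0.

0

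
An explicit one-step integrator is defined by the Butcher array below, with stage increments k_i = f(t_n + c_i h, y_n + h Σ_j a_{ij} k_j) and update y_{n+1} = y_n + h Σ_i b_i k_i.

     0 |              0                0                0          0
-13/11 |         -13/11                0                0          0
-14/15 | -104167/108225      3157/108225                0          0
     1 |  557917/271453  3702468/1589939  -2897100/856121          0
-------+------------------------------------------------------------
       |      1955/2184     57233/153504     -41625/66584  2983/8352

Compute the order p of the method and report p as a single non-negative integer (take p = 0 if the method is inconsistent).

b = (1955/2184, 57233/153504, -41625/66584, 2983/8352)
c = (0, -13/11, -14/15, 1)
Ac = (0, 0, -287/8325, 1212/2983)
Σ b_i: 1955/2184·1 + 57233/153504·1 + (-41625/66584)·1 + 2983/8352·1 = 1 ✓
b·c: 57233/153504·(-13/11) + (-41625/66584)·(-14/15) + 2983/8352·1 = 1/2 ✓
b·c²: 57233/153504·169/121 + (-41625/66584)·196/225 + 2983/8352·1 = 1/3 ✓
b·Ac: (-41625/66584)·(-287/8325) + 2983/8352·1212/2983 = 1/6 ✓
b·c³: 57233/153504·(-2197/1331) + (-41625/66584)·(-2744/3375) + 2983/8352·1 = 1/4 ✓
b·(c∘Ac): (-41625/66584)·4018/124875 + 2983/8352·1212/2983 = 1/8 ✓
b·Ac²: (-41625/66584)·3731/91575 + 2983/8352·9996/32813 = 1/12 ✓
b·A²c: 2983/8352·348/2983 = 1/24 ✓; 4 stages ⇒ order 4.

4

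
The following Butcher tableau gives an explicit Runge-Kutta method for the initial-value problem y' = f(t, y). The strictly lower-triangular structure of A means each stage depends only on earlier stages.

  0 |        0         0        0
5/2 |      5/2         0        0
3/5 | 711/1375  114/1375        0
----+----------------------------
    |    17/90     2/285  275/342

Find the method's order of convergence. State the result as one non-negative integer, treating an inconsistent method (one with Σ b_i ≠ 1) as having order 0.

b = (17/90, 2/285, 275/342)
c = (0, 5/2, 3/5)
Ac = (0, 0, 57/275)
Σ b_i: 17/90·1 + 2/285·1 + 275/342·1 = 1 ✓
b·c: 2/285·5/2 + 275/342·3/5 = 1/2 ✓
b·c²: 2/285·25/4 + 275/342·9/25 = 1/3 ✓
b·Ac: 275/342·57/275 = 1/6 ✓; 3 stages ⇒ order 3.

3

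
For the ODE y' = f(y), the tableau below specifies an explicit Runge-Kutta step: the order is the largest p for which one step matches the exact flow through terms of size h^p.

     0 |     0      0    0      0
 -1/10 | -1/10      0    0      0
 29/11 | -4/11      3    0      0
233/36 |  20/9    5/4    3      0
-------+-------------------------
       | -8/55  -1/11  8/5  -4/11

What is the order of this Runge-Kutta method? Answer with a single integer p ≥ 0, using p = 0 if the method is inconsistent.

b = (-8/55, -1/11, 8/5, -4/11)
c = (0, -1/10, 29/11, 233/36)
Ac = (0, 0, -3/10, 685/88)
Σ b_i: (-8/55)·1 + (-1/11)·1 + 8/5·1 + (-4/11)·1 = 1 ✓
b·c: (-1/11)·(-1/10) + 8/5·29/11 + (-4/11)·233/36 = 371/198 ≠ 1/2 ⇒ order 1.

1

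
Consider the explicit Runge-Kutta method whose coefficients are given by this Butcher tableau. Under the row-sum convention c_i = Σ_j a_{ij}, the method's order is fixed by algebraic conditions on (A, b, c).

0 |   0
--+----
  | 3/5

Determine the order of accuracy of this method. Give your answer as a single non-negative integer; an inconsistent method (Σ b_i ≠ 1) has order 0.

0

b = (3/5)
c = (0)
Σ b_i: 3/5·1 = 3/5 ≠ 1 ⇒ order 0.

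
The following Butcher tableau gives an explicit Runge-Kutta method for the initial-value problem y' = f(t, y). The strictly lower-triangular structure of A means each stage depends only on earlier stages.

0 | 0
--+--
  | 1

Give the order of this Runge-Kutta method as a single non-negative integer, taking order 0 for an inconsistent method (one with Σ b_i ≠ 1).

b = (1)
c = (0)
Σ b_i: 1·1 = 1 ✓; 1 stage ⇒ order 1.

1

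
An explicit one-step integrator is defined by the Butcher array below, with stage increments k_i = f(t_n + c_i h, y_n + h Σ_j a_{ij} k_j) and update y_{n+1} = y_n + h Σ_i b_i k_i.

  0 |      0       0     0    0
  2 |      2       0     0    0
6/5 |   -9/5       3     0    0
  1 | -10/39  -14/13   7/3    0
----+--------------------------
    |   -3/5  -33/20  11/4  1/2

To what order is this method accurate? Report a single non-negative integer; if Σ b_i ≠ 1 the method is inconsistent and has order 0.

2

b = (-3/5, -33/20, 11/4, 1/2)
c = (0, 2, 6/5, 1)
Ac = (0, 0, 6, 42/65)
Σ b_i: (-3/5)·1 + (-33/20)·1 + 11/4·1 + 1/2·1 = 1 ✓
b·c: (-33/20)·2 + 11/4·6/5 + 1/2·1 = 1/2 ✓
b·c²: (-33/20)·4 + 11/4·36/25 + 1/2·1 = -107/50 ≠ 1/3 ⇒ order 2.
b·Ac: 11/4·6 + 1/2·42/65 = 2187/130 ≠ 1/6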